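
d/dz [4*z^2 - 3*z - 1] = 8*z - 3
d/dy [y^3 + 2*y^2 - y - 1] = 3*y^2 + 4*y - 1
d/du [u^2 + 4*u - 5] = 2*u + 4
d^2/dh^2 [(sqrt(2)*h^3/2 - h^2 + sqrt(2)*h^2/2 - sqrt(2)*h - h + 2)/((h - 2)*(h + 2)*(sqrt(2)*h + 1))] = 2*(-3*h^3 + sqrt(2)*h^3 + 12*h^2 - 18*h - 3*sqrt(2)*h + 3*sqrt(2) + 11)/(2*sqrt(2)*h^6 - 12*sqrt(2)*h^5 + 6*h^5 - 36*h^4 + 27*sqrt(2)*h^4 - 34*sqrt(2)*h^3 + 73*h^3 - 54*h^2 + 36*sqrt(2)*h^2 - 24*sqrt(2)*h + 12*h - 8)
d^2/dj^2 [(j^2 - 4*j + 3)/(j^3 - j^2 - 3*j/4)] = 8*(16*j^6 - 192*j^5 + 516*j^4 - 508*j^3 + 36*j^2 + 108*j + 27)/(j^3*(64*j^6 - 192*j^5 + 48*j^4 + 224*j^3 - 36*j^2 - 108*j - 27))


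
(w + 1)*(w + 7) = w^2 + 8*w + 7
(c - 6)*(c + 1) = c^2 - 5*c - 6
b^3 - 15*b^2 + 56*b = b*(b - 8)*(b - 7)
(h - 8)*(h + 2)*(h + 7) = h^3 + h^2 - 58*h - 112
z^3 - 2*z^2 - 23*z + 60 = (z - 4)*(z - 3)*(z + 5)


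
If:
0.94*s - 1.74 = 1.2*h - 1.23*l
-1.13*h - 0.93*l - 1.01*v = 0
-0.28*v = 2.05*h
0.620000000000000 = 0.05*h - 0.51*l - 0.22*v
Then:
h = -0.35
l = -2.35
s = 4.48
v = 2.56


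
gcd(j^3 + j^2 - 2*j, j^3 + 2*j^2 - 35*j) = j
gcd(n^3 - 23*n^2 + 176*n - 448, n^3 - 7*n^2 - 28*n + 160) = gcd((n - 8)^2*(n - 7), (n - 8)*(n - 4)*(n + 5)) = n - 8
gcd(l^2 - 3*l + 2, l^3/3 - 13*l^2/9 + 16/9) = 1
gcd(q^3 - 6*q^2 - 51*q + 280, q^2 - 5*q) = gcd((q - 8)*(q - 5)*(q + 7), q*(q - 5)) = q - 5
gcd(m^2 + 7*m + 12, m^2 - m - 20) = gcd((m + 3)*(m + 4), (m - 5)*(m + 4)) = m + 4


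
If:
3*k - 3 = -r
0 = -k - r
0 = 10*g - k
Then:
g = 3/20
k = 3/2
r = -3/2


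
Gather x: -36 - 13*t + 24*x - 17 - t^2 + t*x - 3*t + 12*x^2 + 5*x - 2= -t^2 - 16*t + 12*x^2 + x*(t + 29) - 55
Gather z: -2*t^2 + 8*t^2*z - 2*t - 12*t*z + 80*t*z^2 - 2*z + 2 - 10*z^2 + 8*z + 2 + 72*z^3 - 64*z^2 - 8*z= -2*t^2 - 2*t + 72*z^3 + z^2*(80*t - 74) + z*(8*t^2 - 12*t - 2) + 4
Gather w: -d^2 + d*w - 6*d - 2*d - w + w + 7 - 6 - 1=-d^2 + d*w - 8*d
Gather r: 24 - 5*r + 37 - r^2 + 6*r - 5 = -r^2 + r + 56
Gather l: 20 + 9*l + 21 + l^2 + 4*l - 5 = l^2 + 13*l + 36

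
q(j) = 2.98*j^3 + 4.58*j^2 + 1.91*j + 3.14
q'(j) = 8.94*j^2 + 9.16*j + 1.91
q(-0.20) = 2.92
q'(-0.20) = 0.44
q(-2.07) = -7.62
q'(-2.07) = 21.26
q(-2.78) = -30.80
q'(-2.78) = 45.54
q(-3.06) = -45.20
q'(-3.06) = 57.59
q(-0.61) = 3.00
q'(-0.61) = -0.35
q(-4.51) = -185.68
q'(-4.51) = 142.44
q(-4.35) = -163.80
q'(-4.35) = 131.23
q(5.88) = 778.55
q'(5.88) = 364.87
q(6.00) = 823.16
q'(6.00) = 378.71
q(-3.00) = -41.83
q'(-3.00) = 54.89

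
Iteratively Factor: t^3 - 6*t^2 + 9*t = (t)*(t^2 - 6*t + 9) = t*(t - 3)*(t - 3)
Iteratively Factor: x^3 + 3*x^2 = (x)*(x^2 + 3*x) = x*(x + 3)*(x)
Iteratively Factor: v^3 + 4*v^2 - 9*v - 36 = (v - 3)*(v^2 + 7*v + 12) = (v - 3)*(v + 3)*(v + 4)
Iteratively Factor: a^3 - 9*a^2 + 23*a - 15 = (a - 5)*(a^2 - 4*a + 3) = (a - 5)*(a - 1)*(a - 3)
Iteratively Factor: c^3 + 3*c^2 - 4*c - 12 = (c + 2)*(c^2 + c - 6) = (c - 2)*(c + 2)*(c + 3)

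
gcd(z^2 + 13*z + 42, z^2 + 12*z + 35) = z + 7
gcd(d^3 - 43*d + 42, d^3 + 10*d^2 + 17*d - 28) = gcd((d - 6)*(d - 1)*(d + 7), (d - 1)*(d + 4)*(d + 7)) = d^2 + 6*d - 7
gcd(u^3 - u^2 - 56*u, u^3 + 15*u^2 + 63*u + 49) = u + 7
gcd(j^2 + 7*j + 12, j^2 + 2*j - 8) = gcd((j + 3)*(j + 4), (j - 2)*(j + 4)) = j + 4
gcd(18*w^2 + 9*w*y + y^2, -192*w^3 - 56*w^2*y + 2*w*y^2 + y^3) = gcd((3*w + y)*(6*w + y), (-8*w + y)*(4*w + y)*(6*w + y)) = 6*w + y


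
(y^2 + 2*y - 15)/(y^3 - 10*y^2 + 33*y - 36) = (y + 5)/(y^2 - 7*y + 12)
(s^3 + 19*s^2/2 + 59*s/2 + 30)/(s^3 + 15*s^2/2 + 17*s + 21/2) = (2*s^2 + 13*s + 20)/(2*s^2 + 9*s + 7)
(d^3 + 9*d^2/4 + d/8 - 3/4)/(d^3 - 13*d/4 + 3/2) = (4*d + 3)/(2*(2*d - 3))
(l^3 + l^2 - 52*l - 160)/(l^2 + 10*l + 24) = (l^2 - 3*l - 40)/(l + 6)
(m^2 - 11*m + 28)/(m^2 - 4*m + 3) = (m^2 - 11*m + 28)/(m^2 - 4*m + 3)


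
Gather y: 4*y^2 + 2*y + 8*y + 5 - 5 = 4*y^2 + 10*y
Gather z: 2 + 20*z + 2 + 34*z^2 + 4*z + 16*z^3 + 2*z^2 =16*z^3 + 36*z^2 + 24*z + 4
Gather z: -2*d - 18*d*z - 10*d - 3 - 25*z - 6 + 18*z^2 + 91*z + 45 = -12*d + 18*z^2 + z*(66 - 18*d) + 36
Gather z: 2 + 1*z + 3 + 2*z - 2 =3*z + 3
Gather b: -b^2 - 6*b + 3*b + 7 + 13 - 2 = -b^2 - 3*b + 18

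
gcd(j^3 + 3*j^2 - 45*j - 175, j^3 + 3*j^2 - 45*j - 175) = j^3 + 3*j^2 - 45*j - 175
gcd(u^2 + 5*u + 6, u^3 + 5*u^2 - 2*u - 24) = u + 3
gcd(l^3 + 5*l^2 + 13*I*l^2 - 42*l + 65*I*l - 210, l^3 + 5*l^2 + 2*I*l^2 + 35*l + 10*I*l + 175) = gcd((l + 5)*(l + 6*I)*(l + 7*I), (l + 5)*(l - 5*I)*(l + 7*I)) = l^2 + l*(5 + 7*I) + 35*I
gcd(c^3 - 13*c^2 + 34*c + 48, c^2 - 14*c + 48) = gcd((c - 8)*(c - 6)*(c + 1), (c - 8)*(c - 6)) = c^2 - 14*c + 48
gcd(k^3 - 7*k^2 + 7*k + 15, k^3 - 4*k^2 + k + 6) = k^2 - 2*k - 3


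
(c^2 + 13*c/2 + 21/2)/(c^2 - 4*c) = (2*c^2 + 13*c + 21)/(2*c*(c - 4))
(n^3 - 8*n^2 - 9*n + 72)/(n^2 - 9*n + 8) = (n^2 - 9)/(n - 1)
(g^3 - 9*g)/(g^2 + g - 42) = g*(g^2 - 9)/(g^2 + g - 42)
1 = 1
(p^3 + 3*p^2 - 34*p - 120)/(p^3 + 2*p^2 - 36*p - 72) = (p^2 + 9*p + 20)/(p^2 + 8*p + 12)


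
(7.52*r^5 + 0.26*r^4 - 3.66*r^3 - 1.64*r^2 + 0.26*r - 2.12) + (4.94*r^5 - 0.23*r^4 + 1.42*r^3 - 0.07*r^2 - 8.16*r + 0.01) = 12.46*r^5 + 0.03*r^4 - 2.24*r^3 - 1.71*r^2 - 7.9*r - 2.11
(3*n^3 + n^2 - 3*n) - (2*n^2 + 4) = 3*n^3 - n^2 - 3*n - 4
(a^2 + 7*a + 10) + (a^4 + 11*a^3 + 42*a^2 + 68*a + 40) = a^4 + 11*a^3 + 43*a^2 + 75*a + 50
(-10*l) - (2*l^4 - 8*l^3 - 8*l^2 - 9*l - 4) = -2*l^4 + 8*l^3 + 8*l^2 - l + 4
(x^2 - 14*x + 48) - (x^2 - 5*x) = 48 - 9*x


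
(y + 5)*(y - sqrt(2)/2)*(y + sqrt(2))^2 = y^4 + 3*sqrt(2)*y^3/2 + 5*y^3 + 15*sqrt(2)*y^2/2 - sqrt(2)*y - 5*sqrt(2)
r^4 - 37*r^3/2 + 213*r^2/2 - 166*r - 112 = (r - 8)*(r - 7)*(r - 4)*(r + 1/2)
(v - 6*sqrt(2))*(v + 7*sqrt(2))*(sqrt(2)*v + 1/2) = sqrt(2)*v^3 + 5*v^2/2 - 167*sqrt(2)*v/2 - 42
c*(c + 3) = c^2 + 3*c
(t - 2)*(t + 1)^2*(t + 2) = t^4 + 2*t^3 - 3*t^2 - 8*t - 4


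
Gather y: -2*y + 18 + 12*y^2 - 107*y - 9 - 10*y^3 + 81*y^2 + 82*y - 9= -10*y^3 + 93*y^2 - 27*y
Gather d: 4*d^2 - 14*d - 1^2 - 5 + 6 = 4*d^2 - 14*d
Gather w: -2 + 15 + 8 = 21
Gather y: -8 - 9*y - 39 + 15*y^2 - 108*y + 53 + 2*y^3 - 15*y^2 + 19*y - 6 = 2*y^3 - 98*y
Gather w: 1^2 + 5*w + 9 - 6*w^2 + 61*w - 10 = -6*w^2 + 66*w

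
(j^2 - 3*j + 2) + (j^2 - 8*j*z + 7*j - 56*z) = 2*j^2 - 8*j*z + 4*j - 56*z + 2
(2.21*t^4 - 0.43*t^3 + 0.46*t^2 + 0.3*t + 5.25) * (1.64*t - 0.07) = 3.6244*t^5 - 0.8599*t^4 + 0.7845*t^3 + 0.4598*t^2 + 8.589*t - 0.3675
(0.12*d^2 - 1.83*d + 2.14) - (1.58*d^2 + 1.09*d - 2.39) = -1.46*d^2 - 2.92*d + 4.53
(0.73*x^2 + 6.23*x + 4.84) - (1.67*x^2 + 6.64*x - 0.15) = -0.94*x^2 - 0.409999999999999*x + 4.99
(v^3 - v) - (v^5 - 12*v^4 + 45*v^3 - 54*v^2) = -v^5 + 12*v^4 - 44*v^3 + 54*v^2 - v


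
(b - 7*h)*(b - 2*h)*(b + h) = b^3 - 8*b^2*h + 5*b*h^2 + 14*h^3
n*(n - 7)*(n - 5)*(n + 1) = n^4 - 11*n^3 + 23*n^2 + 35*n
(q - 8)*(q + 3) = q^2 - 5*q - 24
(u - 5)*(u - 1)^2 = u^3 - 7*u^2 + 11*u - 5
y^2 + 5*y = y*(y + 5)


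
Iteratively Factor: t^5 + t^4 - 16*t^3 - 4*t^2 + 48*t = (t + 4)*(t^4 - 3*t^3 - 4*t^2 + 12*t) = (t + 2)*(t + 4)*(t^3 - 5*t^2 + 6*t) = (t - 2)*(t + 2)*(t + 4)*(t^2 - 3*t) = (t - 3)*(t - 2)*(t + 2)*(t + 4)*(t)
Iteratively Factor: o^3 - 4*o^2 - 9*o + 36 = (o - 4)*(o^2 - 9) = (o - 4)*(o + 3)*(o - 3)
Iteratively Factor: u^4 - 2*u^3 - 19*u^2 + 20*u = (u - 5)*(u^3 + 3*u^2 - 4*u) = (u - 5)*(u - 1)*(u^2 + 4*u) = (u - 5)*(u - 1)*(u + 4)*(u)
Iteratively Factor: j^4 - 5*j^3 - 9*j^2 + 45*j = (j + 3)*(j^3 - 8*j^2 + 15*j) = j*(j + 3)*(j^2 - 8*j + 15) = j*(j - 3)*(j + 3)*(j - 5)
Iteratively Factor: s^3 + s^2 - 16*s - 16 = (s + 4)*(s^2 - 3*s - 4) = (s + 1)*(s + 4)*(s - 4)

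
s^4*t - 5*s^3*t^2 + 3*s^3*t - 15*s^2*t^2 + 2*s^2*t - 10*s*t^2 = s*(s + 2)*(s - 5*t)*(s*t + t)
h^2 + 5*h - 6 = (h - 1)*(h + 6)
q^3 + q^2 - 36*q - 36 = (q - 6)*(q + 1)*(q + 6)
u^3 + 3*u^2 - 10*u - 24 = (u - 3)*(u + 2)*(u + 4)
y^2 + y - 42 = (y - 6)*(y + 7)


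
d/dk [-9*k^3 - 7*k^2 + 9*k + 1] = -27*k^2 - 14*k + 9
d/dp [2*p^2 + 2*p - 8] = 4*p + 2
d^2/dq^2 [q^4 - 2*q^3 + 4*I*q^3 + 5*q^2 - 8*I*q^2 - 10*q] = 12*q^2 + q*(-12 + 24*I) + 10 - 16*I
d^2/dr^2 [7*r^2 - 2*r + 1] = 14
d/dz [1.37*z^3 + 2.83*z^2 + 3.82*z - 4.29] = 4.11*z^2 + 5.66*z + 3.82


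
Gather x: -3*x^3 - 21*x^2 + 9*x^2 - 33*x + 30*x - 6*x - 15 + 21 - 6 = -3*x^3 - 12*x^2 - 9*x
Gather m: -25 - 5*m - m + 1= -6*m - 24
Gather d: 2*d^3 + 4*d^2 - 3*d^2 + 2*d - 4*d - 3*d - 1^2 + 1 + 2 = 2*d^3 + d^2 - 5*d + 2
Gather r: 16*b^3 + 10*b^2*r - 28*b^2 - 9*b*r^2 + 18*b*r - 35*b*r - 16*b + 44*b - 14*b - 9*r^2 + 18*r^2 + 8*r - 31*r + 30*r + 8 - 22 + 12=16*b^3 - 28*b^2 + 14*b + r^2*(9 - 9*b) + r*(10*b^2 - 17*b + 7) - 2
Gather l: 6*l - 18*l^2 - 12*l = -18*l^2 - 6*l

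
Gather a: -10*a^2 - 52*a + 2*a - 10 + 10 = -10*a^2 - 50*a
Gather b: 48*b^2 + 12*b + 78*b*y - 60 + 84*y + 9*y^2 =48*b^2 + b*(78*y + 12) + 9*y^2 + 84*y - 60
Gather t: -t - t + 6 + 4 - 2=8 - 2*t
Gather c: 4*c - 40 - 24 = 4*c - 64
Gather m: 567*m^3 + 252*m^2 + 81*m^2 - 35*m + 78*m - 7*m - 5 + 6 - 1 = 567*m^3 + 333*m^2 + 36*m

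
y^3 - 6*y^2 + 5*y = y*(y - 5)*(y - 1)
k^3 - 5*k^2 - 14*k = k*(k - 7)*(k + 2)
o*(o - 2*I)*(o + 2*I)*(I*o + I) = I*o^4 + I*o^3 + 4*I*o^2 + 4*I*o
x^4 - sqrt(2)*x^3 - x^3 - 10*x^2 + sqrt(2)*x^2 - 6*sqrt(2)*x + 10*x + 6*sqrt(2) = (x - 1)*(x - 3*sqrt(2))*(x + sqrt(2))^2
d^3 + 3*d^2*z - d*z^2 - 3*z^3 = (d - z)*(d + z)*(d + 3*z)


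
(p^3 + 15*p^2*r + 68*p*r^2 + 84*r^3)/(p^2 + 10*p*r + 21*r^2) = (p^2 + 8*p*r + 12*r^2)/(p + 3*r)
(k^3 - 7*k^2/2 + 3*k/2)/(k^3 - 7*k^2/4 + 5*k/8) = 4*(k - 3)/(4*k - 5)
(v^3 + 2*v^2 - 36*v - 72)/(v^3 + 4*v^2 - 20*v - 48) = (v - 6)/(v - 4)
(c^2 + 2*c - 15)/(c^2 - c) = (c^2 + 2*c - 15)/(c*(c - 1))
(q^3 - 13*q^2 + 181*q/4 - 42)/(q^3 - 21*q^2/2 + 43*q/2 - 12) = (q - 7/2)/(q - 1)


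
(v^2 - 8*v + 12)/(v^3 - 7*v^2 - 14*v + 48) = (v - 6)/(v^2 - 5*v - 24)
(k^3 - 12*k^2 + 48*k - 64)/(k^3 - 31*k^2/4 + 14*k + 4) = 4*(k - 4)/(4*k + 1)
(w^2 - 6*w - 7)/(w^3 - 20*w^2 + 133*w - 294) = (w + 1)/(w^2 - 13*w + 42)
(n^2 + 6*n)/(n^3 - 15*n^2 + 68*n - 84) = n*(n + 6)/(n^3 - 15*n^2 + 68*n - 84)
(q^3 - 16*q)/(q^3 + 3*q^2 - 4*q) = (q - 4)/(q - 1)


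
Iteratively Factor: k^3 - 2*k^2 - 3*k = (k - 3)*(k^2 + k) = k*(k - 3)*(k + 1)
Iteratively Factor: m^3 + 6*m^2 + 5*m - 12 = (m + 3)*(m^2 + 3*m - 4) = (m + 3)*(m + 4)*(m - 1)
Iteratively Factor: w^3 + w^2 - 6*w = (w - 2)*(w^2 + 3*w) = w*(w - 2)*(w + 3)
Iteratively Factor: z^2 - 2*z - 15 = (z - 5)*(z + 3)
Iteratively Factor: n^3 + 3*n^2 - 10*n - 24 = (n + 2)*(n^2 + n - 12) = (n + 2)*(n + 4)*(n - 3)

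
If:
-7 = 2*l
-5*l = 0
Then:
No Solution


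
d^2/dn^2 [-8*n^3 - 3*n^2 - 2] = -48*n - 6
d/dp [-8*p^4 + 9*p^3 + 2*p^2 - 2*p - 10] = -32*p^3 + 27*p^2 + 4*p - 2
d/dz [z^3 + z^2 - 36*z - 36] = 3*z^2 + 2*z - 36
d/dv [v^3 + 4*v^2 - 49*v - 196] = 3*v^2 + 8*v - 49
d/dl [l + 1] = 1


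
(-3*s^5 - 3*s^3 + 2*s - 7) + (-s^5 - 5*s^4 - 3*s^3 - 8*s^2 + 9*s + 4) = -4*s^5 - 5*s^4 - 6*s^3 - 8*s^2 + 11*s - 3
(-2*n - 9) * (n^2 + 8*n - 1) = -2*n^3 - 25*n^2 - 70*n + 9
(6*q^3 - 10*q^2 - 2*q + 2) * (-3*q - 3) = -18*q^4 + 12*q^3 + 36*q^2 - 6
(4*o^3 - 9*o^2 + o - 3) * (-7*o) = -28*o^4 + 63*o^3 - 7*o^2 + 21*o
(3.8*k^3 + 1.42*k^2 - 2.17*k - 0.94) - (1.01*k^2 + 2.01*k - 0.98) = 3.8*k^3 + 0.41*k^2 - 4.18*k + 0.04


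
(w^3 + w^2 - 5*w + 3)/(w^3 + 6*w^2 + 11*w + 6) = (w^2 - 2*w + 1)/(w^2 + 3*w + 2)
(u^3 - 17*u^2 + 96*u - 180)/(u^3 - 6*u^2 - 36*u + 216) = (u - 5)/(u + 6)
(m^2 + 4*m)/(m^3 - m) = (m + 4)/(m^2 - 1)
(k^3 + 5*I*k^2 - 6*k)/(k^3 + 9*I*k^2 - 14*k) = (k + 3*I)/(k + 7*I)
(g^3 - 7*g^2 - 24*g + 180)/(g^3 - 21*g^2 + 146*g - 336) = (g^2 - g - 30)/(g^2 - 15*g + 56)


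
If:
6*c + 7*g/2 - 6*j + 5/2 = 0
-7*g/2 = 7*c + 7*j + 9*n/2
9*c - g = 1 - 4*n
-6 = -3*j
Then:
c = 1550/619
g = -977/619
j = 2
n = -3577/619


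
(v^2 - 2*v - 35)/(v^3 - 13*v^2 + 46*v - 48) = (v^2 - 2*v - 35)/(v^3 - 13*v^2 + 46*v - 48)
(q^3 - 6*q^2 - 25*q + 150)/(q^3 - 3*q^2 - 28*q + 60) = (q - 5)/(q - 2)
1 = 1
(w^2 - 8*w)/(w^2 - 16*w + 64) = w/(w - 8)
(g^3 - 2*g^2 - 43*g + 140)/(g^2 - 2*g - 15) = (g^2 + 3*g - 28)/(g + 3)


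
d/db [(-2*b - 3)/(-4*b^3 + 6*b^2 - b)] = (-16*b^3 - 24*b^2 + 36*b - 3)/(b^2*(16*b^4 - 48*b^3 + 44*b^2 - 12*b + 1))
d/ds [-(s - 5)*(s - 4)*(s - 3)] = -3*s^2 + 24*s - 47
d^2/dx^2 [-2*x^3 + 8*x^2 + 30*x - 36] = 16 - 12*x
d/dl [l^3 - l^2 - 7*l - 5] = 3*l^2 - 2*l - 7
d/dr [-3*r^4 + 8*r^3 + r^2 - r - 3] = -12*r^3 + 24*r^2 + 2*r - 1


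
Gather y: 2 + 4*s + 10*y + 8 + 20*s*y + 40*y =4*s + y*(20*s + 50) + 10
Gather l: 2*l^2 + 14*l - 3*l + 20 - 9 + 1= 2*l^2 + 11*l + 12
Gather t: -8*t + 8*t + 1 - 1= 0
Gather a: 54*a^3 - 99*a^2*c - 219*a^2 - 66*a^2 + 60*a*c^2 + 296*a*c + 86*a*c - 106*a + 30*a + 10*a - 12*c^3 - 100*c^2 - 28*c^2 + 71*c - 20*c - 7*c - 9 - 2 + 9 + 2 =54*a^3 + a^2*(-99*c - 285) + a*(60*c^2 + 382*c - 66) - 12*c^3 - 128*c^2 + 44*c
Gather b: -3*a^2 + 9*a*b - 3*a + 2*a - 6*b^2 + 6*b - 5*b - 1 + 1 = -3*a^2 - a - 6*b^2 + b*(9*a + 1)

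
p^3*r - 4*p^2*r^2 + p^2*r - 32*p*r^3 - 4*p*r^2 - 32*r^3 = (p - 8*r)*(p + 4*r)*(p*r + r)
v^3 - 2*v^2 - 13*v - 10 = (v - 5)*(v + 1)*(v + 2)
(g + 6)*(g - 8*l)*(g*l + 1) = g^3*l - 8*g^2*l^2 + 6*g^2*l + g^2 - 48*g*l^2 - 8*g*l + 6*g - 48*l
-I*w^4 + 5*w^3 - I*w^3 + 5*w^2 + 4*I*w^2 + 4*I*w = w*(w + 1)*(w + 4*I)*(-I*w + 1)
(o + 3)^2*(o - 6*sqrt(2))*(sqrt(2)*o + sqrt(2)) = sqrt(2)*o^4 - 12*o^3 + 7*sqrt(2)*o^3 - 84*o^2 + 15*sqrt(2)*o^2 - 180*o + 9*sqrt(2)*o - 108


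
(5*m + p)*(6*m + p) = 30*m^2 + 11*m*p + p^2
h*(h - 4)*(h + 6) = h^3 + 2*h^2 - 24*h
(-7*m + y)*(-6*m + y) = 42*m^2 - 13*m*y + y^2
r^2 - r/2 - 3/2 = (r - 3/2)*(r + 1)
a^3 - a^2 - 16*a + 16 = (a - 4)*(a - 1)*(a + 4)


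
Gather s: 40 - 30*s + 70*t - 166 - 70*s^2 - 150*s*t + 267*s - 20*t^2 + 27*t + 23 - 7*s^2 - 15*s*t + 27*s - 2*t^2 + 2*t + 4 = -77*s^2 + s*(264 - 165*t) - 22*t^2 + 99*t - 99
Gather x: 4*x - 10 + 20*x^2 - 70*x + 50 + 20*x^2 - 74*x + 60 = 40*x^2 - 140*x + 100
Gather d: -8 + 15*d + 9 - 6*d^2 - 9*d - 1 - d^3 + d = -d^3 - 6*d^2 + 7*d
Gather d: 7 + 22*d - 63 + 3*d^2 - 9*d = 3*d^2 + 13*d - 56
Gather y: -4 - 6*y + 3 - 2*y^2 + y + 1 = -2*y^2 - 5*y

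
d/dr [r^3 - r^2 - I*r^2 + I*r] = 3*r^2 - 2*r - 2*I*r + I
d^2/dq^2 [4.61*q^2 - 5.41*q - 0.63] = 9.22000000000000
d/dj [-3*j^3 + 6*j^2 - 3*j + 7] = -9*j^2 + 12*j - 3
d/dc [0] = 0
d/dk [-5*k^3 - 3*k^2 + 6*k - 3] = -15*k^2 - 6*k + 6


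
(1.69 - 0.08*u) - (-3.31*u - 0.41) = 3.23*u + 2.1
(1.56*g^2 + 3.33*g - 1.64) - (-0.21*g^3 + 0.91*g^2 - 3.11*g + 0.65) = 0.21*g^3 + 0.65*g^2 + 6.44*g - 2.29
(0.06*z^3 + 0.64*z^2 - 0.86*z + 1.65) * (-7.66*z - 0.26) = -0.4596*z^4 - 4.918*z^3 + 6.4212*z^2 - 12.4154*z - 0.429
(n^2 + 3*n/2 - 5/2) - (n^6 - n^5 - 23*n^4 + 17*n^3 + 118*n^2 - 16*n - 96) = -n^6 + n^5 + 23*n^4 - 17*n^3 - 117*n^2 + 35*n/2 + 187/2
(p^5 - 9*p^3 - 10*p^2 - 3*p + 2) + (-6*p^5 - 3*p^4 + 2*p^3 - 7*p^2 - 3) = -5*p^5 - 3*p^4 - 7*p^3 - 17*p^2 - 3*p - 1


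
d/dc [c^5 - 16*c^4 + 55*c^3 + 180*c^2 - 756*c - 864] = 5*c^4 - 64*c^3 + 165*c^2 + 360*c - 756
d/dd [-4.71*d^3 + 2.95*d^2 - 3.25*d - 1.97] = -14.13*d^2 + 5.9*d - 3.25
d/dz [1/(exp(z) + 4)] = -exp(z)/(exp(z) + 4)^2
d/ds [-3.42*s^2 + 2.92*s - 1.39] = 2.92 - 6.84*s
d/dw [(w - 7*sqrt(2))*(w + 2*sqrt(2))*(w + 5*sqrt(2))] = 3*w^2 - 78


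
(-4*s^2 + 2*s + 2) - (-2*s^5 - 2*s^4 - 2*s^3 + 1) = 2*s^5 + 2*s^4 + 2*s^3 - 4*s^2 + 2*s + 1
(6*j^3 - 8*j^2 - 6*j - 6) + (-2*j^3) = 4*j^3 - 8*j^2 - 6*j - 6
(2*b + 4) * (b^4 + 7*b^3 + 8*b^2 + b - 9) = 2*b^5 + 18*b^4 + 44*b^3 + 34*b^2 - 14*b - 36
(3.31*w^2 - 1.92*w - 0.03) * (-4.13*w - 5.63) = -13.6703*w^3 - 10.7057*w^2 + 10.9335*w + 0.1689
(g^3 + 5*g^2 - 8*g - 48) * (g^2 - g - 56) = g^5 + 4*g^4 - 69*g^3 - 320*g^2 + 496*g + 2688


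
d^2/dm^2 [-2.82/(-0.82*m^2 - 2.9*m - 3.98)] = (-3.792336*m^2 - 13.41192*m + 2.82*(1.64*m + 2.9)*(3.28*m + 5.8) - 18.406704)/(0.82*m^2 + 2.9*m + 3.98)^3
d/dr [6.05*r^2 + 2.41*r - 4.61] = 12.1*r + 2.41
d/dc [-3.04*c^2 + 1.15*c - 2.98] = 1.15 - 6.08*c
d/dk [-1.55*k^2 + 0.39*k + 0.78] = 0.39 - 3.1*k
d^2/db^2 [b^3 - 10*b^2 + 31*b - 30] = 6*b - 20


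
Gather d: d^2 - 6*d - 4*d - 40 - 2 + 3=d^2 - 10*d - 39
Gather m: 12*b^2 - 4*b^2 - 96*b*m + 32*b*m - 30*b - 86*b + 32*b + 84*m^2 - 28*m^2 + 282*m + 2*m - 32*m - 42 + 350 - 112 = 8*b^2 - 84*b + 56*m^2 + m*(252 - 64*b) + 196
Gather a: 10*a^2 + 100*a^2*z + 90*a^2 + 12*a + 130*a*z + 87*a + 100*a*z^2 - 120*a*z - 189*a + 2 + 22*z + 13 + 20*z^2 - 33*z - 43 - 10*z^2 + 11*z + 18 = a^2*(100*z + 100) + a*(100*z^2 + 10*z - 90) + 10*z^2 - 10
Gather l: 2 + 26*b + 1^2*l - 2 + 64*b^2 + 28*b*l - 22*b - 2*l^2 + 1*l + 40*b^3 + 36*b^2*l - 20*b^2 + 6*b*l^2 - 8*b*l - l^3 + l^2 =40*b^3 + 44*b^2 + 4*b - l^3 + l^2*(6*b - 1) + l*(36*b^2 + 20*b + 2)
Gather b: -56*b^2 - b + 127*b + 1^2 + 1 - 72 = -56*b^2 + 126*b - 70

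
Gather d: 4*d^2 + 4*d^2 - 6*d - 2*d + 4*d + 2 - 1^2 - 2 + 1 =8*d^2 - 4*d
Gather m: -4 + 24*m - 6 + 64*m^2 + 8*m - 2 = 64*m^2 + 32*m - 12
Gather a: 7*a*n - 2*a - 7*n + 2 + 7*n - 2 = a*(7*n - 2)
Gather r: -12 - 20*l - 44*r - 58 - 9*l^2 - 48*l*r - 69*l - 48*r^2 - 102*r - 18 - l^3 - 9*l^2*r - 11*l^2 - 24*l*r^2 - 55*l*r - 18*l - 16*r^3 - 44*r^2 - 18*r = -l^3 - 20*l^2 - 107*l - 16*r^3 + r^2*(-24*l - 92) + r*(-9*l^2 - 103*l - 164) - 88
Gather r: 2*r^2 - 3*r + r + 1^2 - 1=2*r^2 - 2*r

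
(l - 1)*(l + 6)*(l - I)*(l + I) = l^4 + 5*l^3 - 5*l^2 + 5*l - 6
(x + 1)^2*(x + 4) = x^3 + 6*x^2 + 9*x + 4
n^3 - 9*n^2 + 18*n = n*(n - 6)*(n - 3)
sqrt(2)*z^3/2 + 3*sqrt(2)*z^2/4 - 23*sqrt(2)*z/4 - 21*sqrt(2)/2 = (z - 7/2)*(z + 3)*(sqrt(2)*z/2 + sqrt(2))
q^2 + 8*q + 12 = (q + 2)*(q + 6)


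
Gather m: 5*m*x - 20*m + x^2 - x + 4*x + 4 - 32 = m*(5*x - 20) + x^2 + 3*x - 28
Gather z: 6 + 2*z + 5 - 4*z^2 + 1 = -4*z^2 + 2*z + 12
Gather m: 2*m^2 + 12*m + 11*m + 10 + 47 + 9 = 2*m^2 + 23*m + 66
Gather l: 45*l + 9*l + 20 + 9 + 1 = 54*l + 30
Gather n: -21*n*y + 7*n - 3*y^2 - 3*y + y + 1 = n*(7 - 21*y) - 3*y^2 - 2*y + 1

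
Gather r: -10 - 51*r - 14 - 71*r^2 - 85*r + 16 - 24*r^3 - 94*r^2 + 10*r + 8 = -24*r^3 - 165*r^2 - 126*r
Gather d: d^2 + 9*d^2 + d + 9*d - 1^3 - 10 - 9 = 10*d^2 + 10*d - 20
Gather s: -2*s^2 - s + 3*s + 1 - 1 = -2*s^2 + 2*s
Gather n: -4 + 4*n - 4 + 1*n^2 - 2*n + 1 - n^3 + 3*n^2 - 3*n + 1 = -n^3 + 4*n^2 - n - 6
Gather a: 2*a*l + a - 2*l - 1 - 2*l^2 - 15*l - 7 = a*(2*l + 1) - 2*l^2 - 17*l - 8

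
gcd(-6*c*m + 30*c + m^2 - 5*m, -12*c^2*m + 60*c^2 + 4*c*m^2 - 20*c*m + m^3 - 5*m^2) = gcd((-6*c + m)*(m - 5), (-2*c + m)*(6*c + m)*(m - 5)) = m - 5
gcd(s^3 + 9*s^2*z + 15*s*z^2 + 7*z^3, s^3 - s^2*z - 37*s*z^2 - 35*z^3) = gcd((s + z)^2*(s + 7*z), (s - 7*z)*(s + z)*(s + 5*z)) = s + z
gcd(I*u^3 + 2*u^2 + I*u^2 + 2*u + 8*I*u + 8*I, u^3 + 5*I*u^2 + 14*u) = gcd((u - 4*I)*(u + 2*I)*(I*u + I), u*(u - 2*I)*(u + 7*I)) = 1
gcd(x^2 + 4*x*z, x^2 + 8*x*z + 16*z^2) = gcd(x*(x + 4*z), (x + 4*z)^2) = x + 4*z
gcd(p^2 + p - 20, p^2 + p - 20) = p^2 + p - 20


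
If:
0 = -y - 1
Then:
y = -1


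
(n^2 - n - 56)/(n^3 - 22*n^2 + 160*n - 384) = (n + 7)/(n^2 - 14*n + 48)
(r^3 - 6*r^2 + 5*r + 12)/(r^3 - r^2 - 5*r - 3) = (r - 4)/(r + 1)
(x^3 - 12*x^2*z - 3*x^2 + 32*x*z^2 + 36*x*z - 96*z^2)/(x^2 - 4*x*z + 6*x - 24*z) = (x^2 - 8*x*z - 3*x + 24*z)/(x + 6)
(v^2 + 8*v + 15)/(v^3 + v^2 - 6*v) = (v + 5)/(v*(v - 2))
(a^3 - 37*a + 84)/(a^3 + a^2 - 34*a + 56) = (a - 3)/(a - 2)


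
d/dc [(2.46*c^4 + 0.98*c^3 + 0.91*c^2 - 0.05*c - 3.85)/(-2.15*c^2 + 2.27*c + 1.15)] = (-10.578*c^5 + 14.6456*c^4 + 15.7652*c^3 + 5.3392*c^2 - 14.462*c + 8.682)/(4.6225*c^4 - 9.761*c^3 + 0.2079*c^2 + 5.221*c + 1.3225)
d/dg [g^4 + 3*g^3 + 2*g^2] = g*(4*g^2 + 9*g + 4)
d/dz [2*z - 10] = 2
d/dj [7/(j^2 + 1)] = -14*j/(j^2 + 1)^2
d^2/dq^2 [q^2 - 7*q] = 2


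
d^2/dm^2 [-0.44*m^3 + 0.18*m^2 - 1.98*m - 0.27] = 0.36 - 2.64*m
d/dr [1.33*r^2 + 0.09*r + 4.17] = 2.66*r + 0.09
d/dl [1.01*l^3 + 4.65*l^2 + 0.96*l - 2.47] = 3.03*l^2 + 9.3*l + 0.96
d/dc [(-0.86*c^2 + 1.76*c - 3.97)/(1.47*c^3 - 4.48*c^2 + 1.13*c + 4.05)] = (1.2642*c^4 - 5.1744*c^3 + 24.4207*c^2 - 42.5372*c + 11.6141)/(2.1609*c^6 - 13.1712*c^5 + 23.3926*c^4 + 1.7822*c^3 - 35.0111*c^2 + 9.153*c + 16.4025)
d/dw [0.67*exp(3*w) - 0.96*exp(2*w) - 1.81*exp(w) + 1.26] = (2.01*exp(2*w) - 1.92*exp(w) - 1.81)*exp(w)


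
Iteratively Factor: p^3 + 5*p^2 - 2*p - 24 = (p - 2)*(p^2 + 7*p + 12) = (p - 2)*(p + 4)*(p + 3)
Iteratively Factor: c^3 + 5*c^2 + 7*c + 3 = (c + 1)*(c^2 + 4*c + 3) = (c + 1)^2*(c + 3)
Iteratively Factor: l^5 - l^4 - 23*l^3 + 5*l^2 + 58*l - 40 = (l + 2)*(l^4 - 3*l^3 - 17*l^2 + 39*l - 20) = (l - 5)*(l + 2)*(l^3 + 2*l^2 - 7*l + 4) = (l - 5)*(l - 1)*(l + 2)*(l^2 + 3*l - 4) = (l - 5)*(l - 1)^2*(l + 2)*(l + 4)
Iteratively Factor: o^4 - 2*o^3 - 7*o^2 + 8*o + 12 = (o - 3)*(o^3 + o^2 - 4*o - 4) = (o - 3)*(o - 2)*(o^2 + 3*o + 2) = (o - 3)*(o - 2)*(o + 1)*(o + 2)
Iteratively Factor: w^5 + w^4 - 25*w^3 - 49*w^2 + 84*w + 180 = (w + 3)*(w^4 - 2*w^3 - 19*w^2 + 8*w + 60) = (w - 5)*(w + 3)*(w^3 + 3*w^2 - 4*w - 12) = (w - 5)*(w + 2)*(w + 3)*(w^2 + w - 6) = (w - 5)*(w - 2)*(w + 2)*(w + 3)*(w + 3)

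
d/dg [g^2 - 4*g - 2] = 2*g - 4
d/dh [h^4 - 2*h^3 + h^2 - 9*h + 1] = 4*h^3 - 6*h^2 + 2*h - 9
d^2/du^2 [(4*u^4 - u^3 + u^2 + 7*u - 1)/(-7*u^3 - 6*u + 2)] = 2*(119*u^6 - 1323*u^5 + 72*u^4 + 616*u^3 - 594*u^2 + 54*u - 52)/(343*u^9 + 882*u^7 - 294*u^6 + 756*u^5 - 504*u^4 + 300*u^3 - 216*u^2 + 72*u - 8)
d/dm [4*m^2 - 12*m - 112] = 8*m - 12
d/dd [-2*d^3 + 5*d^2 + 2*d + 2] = -6*d^2 + 10*d + 2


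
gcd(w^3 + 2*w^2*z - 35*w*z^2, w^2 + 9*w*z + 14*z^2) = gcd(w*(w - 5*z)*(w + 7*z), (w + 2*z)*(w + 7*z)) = w + 7*z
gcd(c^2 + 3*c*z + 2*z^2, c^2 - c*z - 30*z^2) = 1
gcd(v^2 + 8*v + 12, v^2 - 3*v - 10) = v + 2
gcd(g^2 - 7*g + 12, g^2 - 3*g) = g - 3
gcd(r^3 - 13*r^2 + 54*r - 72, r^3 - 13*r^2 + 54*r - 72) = r^3 - 13*r^2 + 54*r - 72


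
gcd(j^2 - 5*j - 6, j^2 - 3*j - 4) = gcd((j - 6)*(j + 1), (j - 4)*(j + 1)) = j + 1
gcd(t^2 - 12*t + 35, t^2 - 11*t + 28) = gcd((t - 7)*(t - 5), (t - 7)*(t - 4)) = t - 7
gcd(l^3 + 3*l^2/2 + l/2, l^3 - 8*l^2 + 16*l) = l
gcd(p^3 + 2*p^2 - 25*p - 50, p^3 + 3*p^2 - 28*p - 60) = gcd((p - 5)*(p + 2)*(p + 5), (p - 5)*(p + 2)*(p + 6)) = p^2 - 3*p - 10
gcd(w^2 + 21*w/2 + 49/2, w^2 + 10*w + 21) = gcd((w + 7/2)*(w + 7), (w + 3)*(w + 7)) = w + 7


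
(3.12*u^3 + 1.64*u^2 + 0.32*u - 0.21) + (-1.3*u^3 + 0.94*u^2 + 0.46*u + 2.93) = 1.82*u^3 + 2.58*u^2 + 0.78*u + 2.72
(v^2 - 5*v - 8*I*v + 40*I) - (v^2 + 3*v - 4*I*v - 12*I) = -8*v - 4*I*v + 52*I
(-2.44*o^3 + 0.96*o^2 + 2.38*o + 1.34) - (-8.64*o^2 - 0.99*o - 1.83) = -2.44*o^3 + 9.6*o^2 + 3.37*o + 3.17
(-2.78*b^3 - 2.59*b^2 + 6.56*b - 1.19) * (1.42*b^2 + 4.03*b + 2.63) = -3.9476*b^5 - 14.8812*b^4 - 8.4339*b^3 + 17.9353*b^2 + 12.4571*b - 3.1297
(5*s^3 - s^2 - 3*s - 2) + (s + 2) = 5*s^3 - s^2 - 2*s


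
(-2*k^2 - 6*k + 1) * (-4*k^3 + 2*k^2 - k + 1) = 8*k^5 + 20*k^4 - 14*k^3 + 6*k^2 - 7*k + 1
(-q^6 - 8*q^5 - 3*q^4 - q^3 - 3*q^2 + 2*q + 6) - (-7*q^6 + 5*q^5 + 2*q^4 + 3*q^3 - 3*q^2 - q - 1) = 6*q^6 - 13*q^5 - 5*q^4 - 4*q^3 + 3*q + 7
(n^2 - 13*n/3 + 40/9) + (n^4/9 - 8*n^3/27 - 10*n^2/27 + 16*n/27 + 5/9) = n^4/9 - 8*n^3/27 + 17*n^2/27 - 101*n/27 + 5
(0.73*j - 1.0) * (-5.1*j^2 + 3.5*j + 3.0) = -3.723*j^3 + 7.655*j^2 - 1.31*j - 3.0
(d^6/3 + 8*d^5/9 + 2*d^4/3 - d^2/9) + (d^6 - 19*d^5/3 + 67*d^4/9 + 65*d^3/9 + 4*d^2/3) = 4*d^6/3 - 49*d^5/9 + 73*d^4/9 + 65*d^3/9 + 11*d^2/9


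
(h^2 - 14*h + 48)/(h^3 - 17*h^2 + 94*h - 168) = (h - 8)/(h^2 - 11*h + 28)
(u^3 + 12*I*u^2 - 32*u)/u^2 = u + 12*I - 32/u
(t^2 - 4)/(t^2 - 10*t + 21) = (t^2 - 4)/(t^2 - 10*t + 21)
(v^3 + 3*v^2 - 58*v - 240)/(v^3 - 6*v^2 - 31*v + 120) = (v + 6)/(v - 3)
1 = 1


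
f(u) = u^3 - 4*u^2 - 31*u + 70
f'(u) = 3*u^2 - 8*u - 31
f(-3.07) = 98.54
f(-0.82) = 92.18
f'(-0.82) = -22.42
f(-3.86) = 72.55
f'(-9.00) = 284.00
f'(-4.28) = 58.20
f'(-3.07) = 21.83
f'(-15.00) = 764.00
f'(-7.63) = 204.69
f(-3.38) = 90.47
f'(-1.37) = -14.41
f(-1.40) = 102.82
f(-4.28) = 51.00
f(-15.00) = -3740.00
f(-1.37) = 102.39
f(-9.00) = -704.00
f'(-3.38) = 30.31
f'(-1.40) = -13.92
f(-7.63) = -370.53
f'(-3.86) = 44.58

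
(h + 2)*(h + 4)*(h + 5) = h^3 + 11*h^2 + 38*h + 40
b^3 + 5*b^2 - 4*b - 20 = (b - 2)*(b + 2)*(b + 5)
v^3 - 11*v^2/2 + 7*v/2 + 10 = (v - 4)*(v - 5/2)*(v + 1)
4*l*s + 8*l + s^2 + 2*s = (4*l + s)*(s + 2)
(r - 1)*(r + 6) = r^2 + 5*r - 6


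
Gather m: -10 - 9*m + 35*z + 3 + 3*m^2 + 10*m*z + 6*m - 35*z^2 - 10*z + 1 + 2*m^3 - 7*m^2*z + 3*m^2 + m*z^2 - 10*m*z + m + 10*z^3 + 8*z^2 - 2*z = 2*m^3 + m^2*(6 - 7*z) + m*(z^2 - 2) + 10*z^3 - 27*z^2 + 23*z - 6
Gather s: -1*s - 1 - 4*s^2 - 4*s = -4*s^2 - 5*s - 1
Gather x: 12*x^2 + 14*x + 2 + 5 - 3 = 12*x^2 + 14*x + 4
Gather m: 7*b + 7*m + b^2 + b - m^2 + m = b^2 + 8*b - m^2 + 8*m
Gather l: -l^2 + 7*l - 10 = -l^2 + 7*l - 10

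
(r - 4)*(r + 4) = r^2 - 16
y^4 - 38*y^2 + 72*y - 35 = (y - 5)*(y - 1)^2*(y + 7)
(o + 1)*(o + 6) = o^2 + 7*o + 6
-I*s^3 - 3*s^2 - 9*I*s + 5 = (s - 5*I)*(s + I)*(-I*s + 1)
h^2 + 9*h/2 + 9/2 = (h + 3/2)*(h + 3)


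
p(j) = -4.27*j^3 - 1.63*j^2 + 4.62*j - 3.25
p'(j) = -12.81*j^2 - 3.26*j + 4.62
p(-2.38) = 34.09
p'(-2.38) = -60.18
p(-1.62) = 3.14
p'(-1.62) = -23.72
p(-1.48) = 0.18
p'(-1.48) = -18.61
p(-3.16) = 100.61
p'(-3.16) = -112.99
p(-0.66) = -5.78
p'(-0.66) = 1.19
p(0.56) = -1.92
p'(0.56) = -1.22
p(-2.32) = 30.58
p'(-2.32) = -56.77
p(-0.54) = -5.55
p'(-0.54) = 2.65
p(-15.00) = 13971.95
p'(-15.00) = -2828.73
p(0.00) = -3.25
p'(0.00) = 4.62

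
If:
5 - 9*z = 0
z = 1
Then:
No Solution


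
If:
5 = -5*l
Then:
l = -1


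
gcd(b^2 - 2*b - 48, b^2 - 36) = b + 6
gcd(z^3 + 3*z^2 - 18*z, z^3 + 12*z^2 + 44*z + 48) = z + 6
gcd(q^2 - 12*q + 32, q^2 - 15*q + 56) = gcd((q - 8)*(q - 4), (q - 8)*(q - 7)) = q - 8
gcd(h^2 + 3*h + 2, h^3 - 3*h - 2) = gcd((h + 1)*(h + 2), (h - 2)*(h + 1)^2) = h + 1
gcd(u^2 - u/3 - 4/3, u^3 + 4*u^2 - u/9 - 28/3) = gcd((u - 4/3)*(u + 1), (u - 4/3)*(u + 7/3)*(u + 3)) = u - 4/3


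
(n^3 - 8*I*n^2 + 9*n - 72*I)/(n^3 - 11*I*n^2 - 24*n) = (n + 3*I)/n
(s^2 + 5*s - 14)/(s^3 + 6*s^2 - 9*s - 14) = 1/(s + 1)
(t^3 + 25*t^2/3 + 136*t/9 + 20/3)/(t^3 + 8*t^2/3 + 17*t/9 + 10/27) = 3*(t + 6)/(3*t + 1)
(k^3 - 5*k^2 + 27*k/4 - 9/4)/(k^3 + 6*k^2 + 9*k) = (4*k^3 - 20*k^2 + 27*k - 9)/(4*k*(k^2 + 6*k + 9))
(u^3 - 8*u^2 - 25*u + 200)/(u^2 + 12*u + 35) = (u^2 - 13*u + 40)/(u + 7)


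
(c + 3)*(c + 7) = c^2 + 10*c + 21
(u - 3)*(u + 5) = u^2 + 2*u - 15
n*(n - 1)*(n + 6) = n^3 + 5*n^2 - 6*n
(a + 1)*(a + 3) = a^2 + 4*a + 3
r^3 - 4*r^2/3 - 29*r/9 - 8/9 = (r - 8/3)*(r + 1/3)*(r + 1)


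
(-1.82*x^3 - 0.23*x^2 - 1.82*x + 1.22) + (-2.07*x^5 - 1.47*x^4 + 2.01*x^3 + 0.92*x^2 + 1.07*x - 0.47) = -2.07*x^5 - 1.47*x^4 + 0.19*x^3 + 0.69*x^2 - 0.75*x + 0.75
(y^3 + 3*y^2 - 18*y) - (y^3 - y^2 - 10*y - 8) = 4*y^2 - 8*y + 8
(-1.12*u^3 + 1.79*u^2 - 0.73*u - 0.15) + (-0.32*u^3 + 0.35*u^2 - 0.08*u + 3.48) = -1.44*u^3 + 2.14*u^2 - 0.81*u + 3.33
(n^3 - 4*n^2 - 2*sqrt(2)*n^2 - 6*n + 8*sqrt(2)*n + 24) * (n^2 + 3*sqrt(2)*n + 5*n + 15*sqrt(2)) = n^5 + n^4 + sqrt(2)*n^4 - 38*n^3 + sqrt(2)*n^3 - 38*sqrt(2)*n^2 - 18*n^2 - 18*sqrt(2)*n + 360*n + 360*sqrt(2)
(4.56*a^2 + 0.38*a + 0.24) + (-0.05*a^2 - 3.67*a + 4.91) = 4.51*a^2 - 3.29*a + 5.15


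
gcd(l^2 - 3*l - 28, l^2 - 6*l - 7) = l - 7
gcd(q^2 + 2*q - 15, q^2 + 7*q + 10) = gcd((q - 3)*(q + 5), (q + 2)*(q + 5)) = q + 5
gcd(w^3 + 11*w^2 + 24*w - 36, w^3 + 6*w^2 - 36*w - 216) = w^2 + 12*w + 36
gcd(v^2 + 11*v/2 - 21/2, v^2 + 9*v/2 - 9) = v - 3/2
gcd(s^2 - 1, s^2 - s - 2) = s + 1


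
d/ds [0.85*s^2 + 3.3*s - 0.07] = 1.7*s + 3.3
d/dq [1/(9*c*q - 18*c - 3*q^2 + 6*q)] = (-3*c + 2*q - 2)/(3*(3*c*q - 6*c - q^2 + 2*q)^2)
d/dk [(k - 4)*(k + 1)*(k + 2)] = 3*k^2 - 2*k - 10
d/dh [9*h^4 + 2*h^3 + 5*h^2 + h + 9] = 36*h^3 + 6*h^2 + 10*h + 1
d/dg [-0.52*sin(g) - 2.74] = -0.52*cos(g)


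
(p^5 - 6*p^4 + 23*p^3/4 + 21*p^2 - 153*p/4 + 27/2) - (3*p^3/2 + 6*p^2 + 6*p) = p^5 - 6*p^4 + 17*p^3/4 + 15*p^2 - 177*p/4 + 27/2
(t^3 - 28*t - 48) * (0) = 0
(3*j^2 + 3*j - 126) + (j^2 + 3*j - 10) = 4*j^2 + 6*j - 136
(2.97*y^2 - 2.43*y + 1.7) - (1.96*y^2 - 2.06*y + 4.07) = 1.01*y^2 - 0.37*y - 2.37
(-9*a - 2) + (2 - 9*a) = -18*a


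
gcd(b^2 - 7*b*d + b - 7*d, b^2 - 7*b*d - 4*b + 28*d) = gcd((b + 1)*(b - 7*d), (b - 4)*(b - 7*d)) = b - 7*d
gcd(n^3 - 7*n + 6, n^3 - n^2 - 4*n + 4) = n^2 - 3*n + 2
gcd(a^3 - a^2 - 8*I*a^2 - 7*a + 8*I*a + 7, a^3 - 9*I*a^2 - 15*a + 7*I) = a^2 - 8*I*a - 7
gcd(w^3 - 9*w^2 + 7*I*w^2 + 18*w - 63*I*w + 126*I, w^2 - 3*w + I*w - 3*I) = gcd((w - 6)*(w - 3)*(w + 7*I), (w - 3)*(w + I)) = w - 3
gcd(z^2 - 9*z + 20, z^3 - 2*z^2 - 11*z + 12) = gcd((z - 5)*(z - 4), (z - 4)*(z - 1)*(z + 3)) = z - 4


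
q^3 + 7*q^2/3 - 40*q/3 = q*(q - 8/3)*(q + 5)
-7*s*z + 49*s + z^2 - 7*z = (-7*s + z)*(z - 7)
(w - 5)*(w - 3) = w^2 - 8*w + 15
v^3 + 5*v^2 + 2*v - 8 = (v - 1)*(v + 2)*(v + 4)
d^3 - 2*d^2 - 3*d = d*(d - 3)*(d + 1)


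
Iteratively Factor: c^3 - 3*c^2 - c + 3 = (c - 3)*(c^2 - 1) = (c - 3)*(c - 1)*(c + 1)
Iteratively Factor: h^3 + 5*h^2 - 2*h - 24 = (h - 2)*(h^2 + 7*h + 12) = (h - 2)*(h + 3)*(h + 4)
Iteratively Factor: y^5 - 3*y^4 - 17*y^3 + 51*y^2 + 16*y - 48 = (y - 4)*(y^4 + y^3 - 13*y^2 - y + 12) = (y - 4)*(y - 3)*(y^3 + 4*y^2 - y - 4) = (y - 4)*(y - 3)*(y + 1)*(y^2 + 3*y - 4) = (y - 4)*(y - 3)*(y + 1)*(y + 4)*(y - 1)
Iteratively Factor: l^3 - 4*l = (l - 2)*(l^2 + 2*l) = (l - 2)*(l + 2)*(l)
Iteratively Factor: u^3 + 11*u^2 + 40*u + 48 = (u + 4)*(u^2 + 7*u + 12) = (u + 3)*(u + 4)*(u + 4)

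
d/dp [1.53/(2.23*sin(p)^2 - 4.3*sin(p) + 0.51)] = (6.579 - 6.8238*sin(p))*cos(p)/(2.23*sin(p)^2 - 4.3*sin(p) + 0.51)^2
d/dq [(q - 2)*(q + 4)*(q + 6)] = 3*q^2 + 16*q + 4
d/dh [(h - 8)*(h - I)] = 2*h - 8 - I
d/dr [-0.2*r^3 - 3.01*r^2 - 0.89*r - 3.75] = -0.6*r^2 - 6.02*r - 0.89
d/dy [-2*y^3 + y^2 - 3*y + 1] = -6*y^2 + 2*y - 3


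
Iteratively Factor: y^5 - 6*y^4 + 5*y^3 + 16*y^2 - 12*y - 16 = (y - 2)*(y^4 - 4*y^3 - 3*y^2 + 10*y + 8) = (y - 2)*(y + 1)*(y^3 - 5*y^2 + 2*y + 8) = (y - 2)*(y + 1)^2*(y^2 - 6*y + 8) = (y - 4)*(y - 2)*(y + 1)^2*(y - 2)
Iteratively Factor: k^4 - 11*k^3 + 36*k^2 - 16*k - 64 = (k - 4)*(k^3 - 7*k^2 + 8*k + 16) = (k - 4)^2*(k^2 - 3*k - 4) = (k - 4)^3*(k + 1)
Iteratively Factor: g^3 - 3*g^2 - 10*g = (g)*(g^2 - 3*g - 10) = g*(g + 2)*(g - 5)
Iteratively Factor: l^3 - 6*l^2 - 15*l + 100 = (l - 5)*(l^2 - l - 20) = (l - 5)*(l + 4)*(l - 5)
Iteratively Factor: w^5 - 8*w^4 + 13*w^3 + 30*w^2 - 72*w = (w + 2)*(w^4 - 10*w^3 + 33*w^2 - 36*w) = (w - 3)*(w + 2)*(w^3 - 7*w^2 + 12*w) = w*(w - 3)*(w + 2)*(w^2 - 7*w + 12) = w*(w - 4)*(w - 3)*(w + 2)*(w - 3)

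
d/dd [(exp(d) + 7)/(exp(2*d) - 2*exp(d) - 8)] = (2*(1 - exp(d))*(exp(d) + 7) + exp(2*d) - 2*exp(d) - 8)*exp(d)/(-exp(2*d) + 2*exp(d) + 8)^2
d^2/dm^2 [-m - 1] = 0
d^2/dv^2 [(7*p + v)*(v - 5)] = 2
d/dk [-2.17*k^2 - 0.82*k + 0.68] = -4.34*k - 0.82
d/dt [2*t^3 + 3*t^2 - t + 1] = 6*t^2 + 6*t - 1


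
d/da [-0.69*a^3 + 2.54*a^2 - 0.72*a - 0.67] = -2.07*a^2 + 5.08*a - 0.72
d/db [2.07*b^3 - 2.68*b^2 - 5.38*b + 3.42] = 6.21*b^2 - 5.36*b - 5.38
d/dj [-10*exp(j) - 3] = -10*exp(j)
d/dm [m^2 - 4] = 2*m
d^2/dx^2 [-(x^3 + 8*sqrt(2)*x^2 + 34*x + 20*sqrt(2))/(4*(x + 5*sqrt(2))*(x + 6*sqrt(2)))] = 20*(-x^3 - 15*sqrt(2)*x^2 - 150*x - 250*sqrt(2))/(x^6 + 33*sqrt(2)*x^5 + 906*x^4 + 6622*sqrt(2)*x^3 + 54360*x^2 + 118800*sqrt(2)*x + 216000)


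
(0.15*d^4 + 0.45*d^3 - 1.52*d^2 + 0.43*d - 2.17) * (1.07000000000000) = 0.1605*d^4 + 0.4815*d^3 - 1.6264*d^2 + 0.4601*d - 2.3219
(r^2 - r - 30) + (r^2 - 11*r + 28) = 2*r^2 - 12*r - 2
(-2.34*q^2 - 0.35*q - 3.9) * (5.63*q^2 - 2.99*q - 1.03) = -13.1742*q^4 + 5.0261*q^3 - 18.5003*q^2 + 12.0215*q + 4.017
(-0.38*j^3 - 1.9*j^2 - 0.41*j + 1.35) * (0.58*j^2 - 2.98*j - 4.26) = -0.2204*j^5 + 0.0304000000000002*j^4 + 7.043*j^3 + 10.0988*j^2 - 2.2764*j - 5.751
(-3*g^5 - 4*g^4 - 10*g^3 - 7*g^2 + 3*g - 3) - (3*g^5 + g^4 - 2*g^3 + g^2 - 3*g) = -6*g^5 - 5*g^4 - 8*g^3 - 8*g^2 + 6*g - 3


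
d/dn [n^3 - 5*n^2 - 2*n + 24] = 3*n^2 - 10*n - 2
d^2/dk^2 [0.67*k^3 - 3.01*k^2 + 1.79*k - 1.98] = 4.02*k - 6.02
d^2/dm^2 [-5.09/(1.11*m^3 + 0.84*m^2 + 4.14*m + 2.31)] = ((33.8994*m + 8.5512)*(1.11*m^3 + 0.84*m^2 + 4.14*m + 2.31) - 5.09*(3.33*m^2 + 1.68*m + 4.14)*(6.66*m^2 + 3.36*m + 8.28))/(1.11*m^3 + 0.84*m^2 + 4.14*m + 2.31)^3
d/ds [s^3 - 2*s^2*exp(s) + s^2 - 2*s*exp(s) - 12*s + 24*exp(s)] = -2*s^2*exp(s) + 3*s^2 - 6*s*exp(s) + 2*s + 22*exp(s) - 12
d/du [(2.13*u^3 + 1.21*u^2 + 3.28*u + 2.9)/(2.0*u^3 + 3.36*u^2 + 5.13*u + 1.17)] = (4.7368*u^4 + 8.73379999999999*u^3 - 14.7372*u^2 - 16.6566*u - 11.0394)/(4.0*u^6 + 13.44*u^5 + 31.8096*u^4 + 39.1536*u^3 + 34.1793*u^2 + 12.0042*u + 1.3689)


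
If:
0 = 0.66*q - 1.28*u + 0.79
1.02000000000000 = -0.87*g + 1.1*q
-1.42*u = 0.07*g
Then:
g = -2.40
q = -0.97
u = 0.12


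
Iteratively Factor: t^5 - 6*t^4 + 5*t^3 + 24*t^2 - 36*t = (t - 2)*(t^4 - 4*t^3 - 3*t^2 + 18*t) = t*(t - 2)*(t^3 - 4*t^2 - 3*t + 18) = t*(t - 3)*(t - 2)*(t^2 - t - 6) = t*(t - 3)*(t - 2)*(t + 2)*(t - 3)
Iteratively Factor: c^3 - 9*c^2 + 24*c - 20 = (c - 2)*(c^2 - 7*c + 10) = (c - 5)*(c - 2)*(c - 2)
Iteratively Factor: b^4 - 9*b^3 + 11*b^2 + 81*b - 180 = (b - 5)*(b^3 - 4*b^2 - 9*b + 36) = (b - 5)*(b - 3)*(b^2 - b - 12) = (b - 5)*(b - 3)*(b + 3)*(b - 4)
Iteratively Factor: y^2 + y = (y + 1)*(y)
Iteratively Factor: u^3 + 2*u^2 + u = (u + 1)*(u^2 + u) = (u + 1)^2*(u)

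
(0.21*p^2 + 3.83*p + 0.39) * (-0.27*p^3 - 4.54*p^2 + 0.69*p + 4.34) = -0.0567*p^5 - 1.9875*p^4 - 17.3486*p^3 + 1.7835*p^2 + 16.8913*p + 1.6926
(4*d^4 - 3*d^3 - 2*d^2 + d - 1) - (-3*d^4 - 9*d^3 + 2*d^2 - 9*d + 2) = 7*d^4 + 6*d^3 - 4*d^2 + 10*d - 3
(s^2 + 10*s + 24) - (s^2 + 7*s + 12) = 3*s + 12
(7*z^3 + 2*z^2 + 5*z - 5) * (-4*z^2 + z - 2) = -28*z^5 - z^4 - 32*z^3 + 21*z^2 - 15*z + 10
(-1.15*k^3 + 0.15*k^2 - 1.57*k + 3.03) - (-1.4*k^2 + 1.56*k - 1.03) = -1.15*k^3 + 1.55*k^2 - 3.13*k + 4.06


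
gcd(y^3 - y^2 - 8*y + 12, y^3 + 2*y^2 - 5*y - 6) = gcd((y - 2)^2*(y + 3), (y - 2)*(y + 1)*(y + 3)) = y^2 + y - 6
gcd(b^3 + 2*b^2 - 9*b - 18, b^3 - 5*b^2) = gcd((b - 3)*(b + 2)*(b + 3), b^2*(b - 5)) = 1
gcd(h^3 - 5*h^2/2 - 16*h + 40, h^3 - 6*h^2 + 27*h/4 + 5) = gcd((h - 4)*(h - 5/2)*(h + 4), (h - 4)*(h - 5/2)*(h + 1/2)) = h^2 - 13*h/2 + 10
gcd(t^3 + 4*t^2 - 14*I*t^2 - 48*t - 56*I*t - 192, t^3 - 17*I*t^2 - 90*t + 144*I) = t^2 - 14*I*t - 48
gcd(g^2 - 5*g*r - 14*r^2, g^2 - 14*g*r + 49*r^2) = -g + 7*r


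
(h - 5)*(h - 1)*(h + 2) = h^3 - 4*h^2 - 7*h + 10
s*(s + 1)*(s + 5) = s^3 + 6*s^2 + 5*s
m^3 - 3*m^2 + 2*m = m*(m - 2)*(m - 1)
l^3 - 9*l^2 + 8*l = l*(l - 8)*(l - 1)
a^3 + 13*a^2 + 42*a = a*(a + 6)*(a + 7)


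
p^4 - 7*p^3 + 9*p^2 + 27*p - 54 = (p - 3)^3*(p + 2)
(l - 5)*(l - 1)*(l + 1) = l^3 - 5*l^2 - l + 5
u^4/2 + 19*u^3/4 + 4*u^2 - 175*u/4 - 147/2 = (u/2 + 1)*(u - 3)*(u + 7/2)*(u + 7)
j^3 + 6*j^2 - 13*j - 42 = (j - 3)*(j + 2)*(j + 7)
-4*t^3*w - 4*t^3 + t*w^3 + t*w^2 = (-2*t + w)*(2*t + w)*(t*w + t)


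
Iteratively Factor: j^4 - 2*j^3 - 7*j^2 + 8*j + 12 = (j + 1)*(j^3 - 3*j^2 - 4*j + 12) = (j - 2)*(j + 1)*(j^2 - j - 6) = (j - 2)*(j + 1)*(j + 2)*(j - 3)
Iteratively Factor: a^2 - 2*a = (a)*(a - 2)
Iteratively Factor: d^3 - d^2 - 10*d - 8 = (d + 2)*(d^2 - 3*d - 4) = (d + 1)*(d + 2)*(d - 4)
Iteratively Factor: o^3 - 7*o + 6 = (o - 1)*(o^2 + o - 6) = (o - 2)*(o - 1)*(o + 3)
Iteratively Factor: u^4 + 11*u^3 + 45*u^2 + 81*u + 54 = (u + 3)*(u^3 + 8*u^2 + 21*u + 18) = (u + 3)^2*(u^2 + 5*u + 6) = (u + 2)*(u + 3)^2*(u + 3)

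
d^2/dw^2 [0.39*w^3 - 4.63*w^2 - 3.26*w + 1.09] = 2.34*w - 9.26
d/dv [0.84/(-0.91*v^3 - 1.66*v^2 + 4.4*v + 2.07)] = (2.2932*v^2 + 2.7888*v - 3.696)/(0.91*v^3 + 1.66*v^2 - 4.4*v - 2.07)^2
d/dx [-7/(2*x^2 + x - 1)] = 7*(4*x + 1)/(2*x^2 + x - 1)^2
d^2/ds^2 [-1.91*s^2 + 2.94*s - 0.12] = -3.82000000000000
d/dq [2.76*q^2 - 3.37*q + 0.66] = 5.52*q - 3.37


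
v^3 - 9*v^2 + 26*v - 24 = (v - 4)*(v - 3)*(v - 2)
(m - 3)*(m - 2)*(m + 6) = m^3 + m^2 - 24*m + 36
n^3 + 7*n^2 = n^2*(n + 7)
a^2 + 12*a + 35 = (a + 5)*(a + 7)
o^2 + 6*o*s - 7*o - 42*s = (o - 7)*(o + 6*s)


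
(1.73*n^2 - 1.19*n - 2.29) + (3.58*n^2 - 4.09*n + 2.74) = 5.31*n^2 - 5.28*n + 0.45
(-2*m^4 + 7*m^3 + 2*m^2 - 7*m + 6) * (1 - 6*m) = 12*m^5 - 44*m^4 - 5*m^3 + 44*m^2 - 43*m + 6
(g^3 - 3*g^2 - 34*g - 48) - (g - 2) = g^3 - 3*g^2 - 35*g - 46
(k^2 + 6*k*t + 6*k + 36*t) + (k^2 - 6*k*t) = 2*k^2 + 6*k + 36*t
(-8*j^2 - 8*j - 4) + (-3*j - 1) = -8*j^2 - 11*j - 5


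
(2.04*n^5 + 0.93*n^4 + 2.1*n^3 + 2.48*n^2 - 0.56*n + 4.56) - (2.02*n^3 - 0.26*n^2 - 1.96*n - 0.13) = 2.04*n^5 + 0.93*n^4 + 0.0800000000000001*n^3 + 2.74*n^2 + 1.4*n + 4.69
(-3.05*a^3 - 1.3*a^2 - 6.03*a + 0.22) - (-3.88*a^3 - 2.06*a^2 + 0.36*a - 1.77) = 0.83*a^3 + 0.76*a^2 - 6.39*a + 1.99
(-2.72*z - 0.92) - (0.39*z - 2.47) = 1.55 - 3.11*z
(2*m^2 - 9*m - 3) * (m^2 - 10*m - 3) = 2*m^4 - 29*m^3 + 81*m^2 + 57*m + 9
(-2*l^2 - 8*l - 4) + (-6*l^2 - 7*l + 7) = -8*l^2 - 15*l + 3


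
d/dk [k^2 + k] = 2*k + 1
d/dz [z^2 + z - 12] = 2*z + 1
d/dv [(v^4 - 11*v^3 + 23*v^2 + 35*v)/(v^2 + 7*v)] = 2*(v^3 + 5*v^2 - 77*v + 63)/(v^2 + 14*v + 49)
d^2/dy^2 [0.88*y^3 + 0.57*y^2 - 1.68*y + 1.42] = 5.28*y + 1.14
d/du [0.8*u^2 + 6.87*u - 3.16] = 1.6*u + 6.87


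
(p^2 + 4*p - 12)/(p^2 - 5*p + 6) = (p + 6)/(p - 3)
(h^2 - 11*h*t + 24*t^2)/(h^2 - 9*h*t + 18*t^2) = (-h + 8*t)/(-h + 6*t)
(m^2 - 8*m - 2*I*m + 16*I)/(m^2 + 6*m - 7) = (m^2 - 8*m - 2*I*m + 16*I)/(m^2 + 6*m - 7)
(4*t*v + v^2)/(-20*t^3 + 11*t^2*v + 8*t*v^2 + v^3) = v/(-5*t^2 + 4*t*v + v^2)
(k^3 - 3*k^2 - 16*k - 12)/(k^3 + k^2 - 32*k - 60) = (k + 1)/(k + 5)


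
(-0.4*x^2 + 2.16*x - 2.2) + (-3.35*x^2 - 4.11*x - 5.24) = -3.75*x^2 - 1.95*x - 7.44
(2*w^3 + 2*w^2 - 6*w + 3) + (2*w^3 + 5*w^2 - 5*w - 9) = 4*w^3 + 7*w^2 - 11*w - 6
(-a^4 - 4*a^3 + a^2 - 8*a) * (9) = -9*a^4 - 36*a^3 + 9*a^2 - 72*a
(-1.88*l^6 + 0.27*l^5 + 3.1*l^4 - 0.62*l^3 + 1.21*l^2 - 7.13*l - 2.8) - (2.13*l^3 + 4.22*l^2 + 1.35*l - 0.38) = -1.88*l^6 + 0.27*l^5 + 3.1*l^4 - 2.75*l^3 - 3.01*l^2 - 8.48*l - 2.42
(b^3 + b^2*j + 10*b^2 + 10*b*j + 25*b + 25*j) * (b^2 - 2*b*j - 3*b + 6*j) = b^5 - b^4*j + 7*b^4 - 2*b^3*j^2 - 7*b^3*j - 5*b^3 - 14*b^2*j^2 + 5*b^2*j - 75*b^2 + 10*b*j^2 + 75*b*j + 150*j^2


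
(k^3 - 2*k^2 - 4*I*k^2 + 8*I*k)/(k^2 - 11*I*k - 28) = k*(k - 2)/(k - 7*I)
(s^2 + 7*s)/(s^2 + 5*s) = (s + 7)/(s + 5)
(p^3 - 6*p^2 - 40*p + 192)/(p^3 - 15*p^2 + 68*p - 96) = (p + 6)/(p - 3)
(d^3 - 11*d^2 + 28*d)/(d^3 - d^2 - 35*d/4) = 4*(-d^2 + 11*d - 28)/(-4*d^2 + 4*d + 35)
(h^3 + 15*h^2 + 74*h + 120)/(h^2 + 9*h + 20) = h + 6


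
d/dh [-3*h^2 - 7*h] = -6*h - 7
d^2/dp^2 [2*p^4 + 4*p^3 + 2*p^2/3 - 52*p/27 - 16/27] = 24*p^2 + 24*p + 4/3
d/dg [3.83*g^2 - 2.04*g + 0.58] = 7.66*g - 2.04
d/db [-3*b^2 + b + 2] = 1 - 6*b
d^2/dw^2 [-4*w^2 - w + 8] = -8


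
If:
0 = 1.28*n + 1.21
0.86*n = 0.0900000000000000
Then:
No Solution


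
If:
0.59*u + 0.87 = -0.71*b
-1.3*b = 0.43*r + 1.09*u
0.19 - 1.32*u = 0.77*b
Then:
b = -2.61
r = 3.67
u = 1.67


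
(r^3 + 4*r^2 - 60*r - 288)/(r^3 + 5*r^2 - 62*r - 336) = (r + 6)/(r + 7)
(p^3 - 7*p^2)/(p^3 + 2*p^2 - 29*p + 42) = p^2*(p - 7)/(p^3 + 2*p^2 - 29*p + 42)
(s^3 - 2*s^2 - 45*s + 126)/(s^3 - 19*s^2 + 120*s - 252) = (s^2 + 4*s - 21)/(s^2 - 13*s + 42)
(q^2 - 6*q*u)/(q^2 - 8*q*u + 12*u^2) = q/(q - 2*u)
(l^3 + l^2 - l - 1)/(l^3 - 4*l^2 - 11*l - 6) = (l - 1)/(l - 6)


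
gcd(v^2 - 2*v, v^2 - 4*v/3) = v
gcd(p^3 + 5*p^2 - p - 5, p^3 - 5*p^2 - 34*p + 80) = p + 5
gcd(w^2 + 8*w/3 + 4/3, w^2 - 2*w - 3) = 1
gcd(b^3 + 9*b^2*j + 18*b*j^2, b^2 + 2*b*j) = b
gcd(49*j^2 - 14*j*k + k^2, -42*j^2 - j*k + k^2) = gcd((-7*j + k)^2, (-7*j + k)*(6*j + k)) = 7*j - k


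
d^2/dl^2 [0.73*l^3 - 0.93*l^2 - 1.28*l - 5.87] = 4.38*l - 1.86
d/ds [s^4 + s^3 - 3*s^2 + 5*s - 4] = 4*s^3 + 3*s^2 - 6*s + 5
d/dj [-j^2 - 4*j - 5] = -2*j - 4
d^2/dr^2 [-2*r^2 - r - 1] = -4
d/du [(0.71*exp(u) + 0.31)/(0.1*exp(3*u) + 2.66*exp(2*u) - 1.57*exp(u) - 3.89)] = (-(0.71*exp(u) + 0.31)*(0.3*exp(2*u) + 5.32*exp(u) - 1.57) + 0.071*exp(3*u) + 1.8886*exp(2*u) - 1.1147*exp(u) - 2.7619)*exp(u)/(0.1*exp(3*u) + 2.66*exp(2*u) - 1.57*exp(u) - 3.89)^2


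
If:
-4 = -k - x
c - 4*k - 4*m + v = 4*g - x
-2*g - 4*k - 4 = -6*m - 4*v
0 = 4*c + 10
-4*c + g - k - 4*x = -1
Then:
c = -5/2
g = 3*x - 7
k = 4 - x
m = 2 - 13*x/11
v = 25*x/11 - 3/2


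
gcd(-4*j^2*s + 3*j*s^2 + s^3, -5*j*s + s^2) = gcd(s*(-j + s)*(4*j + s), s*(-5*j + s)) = s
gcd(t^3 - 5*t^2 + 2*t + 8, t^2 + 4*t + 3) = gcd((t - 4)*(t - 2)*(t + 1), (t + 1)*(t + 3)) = t + 1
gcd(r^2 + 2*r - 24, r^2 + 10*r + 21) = 1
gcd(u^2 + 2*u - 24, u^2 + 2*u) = 1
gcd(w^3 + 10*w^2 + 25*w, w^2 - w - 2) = 1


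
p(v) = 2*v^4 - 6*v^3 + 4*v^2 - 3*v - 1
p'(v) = 8*v^3 - 18*v^2 + 8*v - 3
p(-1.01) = 14.37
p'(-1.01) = -37.68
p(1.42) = -6.24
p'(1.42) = -5.03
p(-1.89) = 84.99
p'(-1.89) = -136.43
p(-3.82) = 829.16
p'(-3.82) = -742.17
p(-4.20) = 1149.03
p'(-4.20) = -946.82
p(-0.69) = 5.40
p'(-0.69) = -19.72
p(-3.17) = 441.80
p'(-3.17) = -464.08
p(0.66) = -2.58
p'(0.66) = -3.26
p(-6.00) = 4049.00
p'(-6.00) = -2427.00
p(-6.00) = 4049.00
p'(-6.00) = -2427.00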